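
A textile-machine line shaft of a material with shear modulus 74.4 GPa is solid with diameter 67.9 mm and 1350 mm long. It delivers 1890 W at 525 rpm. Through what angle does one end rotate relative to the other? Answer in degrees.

ω = 2π·525/60 = 54.98 rad/s, so T = P/ω = 1890 / 54.98 = 34.38 N·m.
J = πd⁴/32 = π(0.0679)⁴/32 = 2.087×10^-6 m⁴.
θ = T·L/(G·J) = 34.38 × 1.35 / (74.4×10⁹ × 2.087×10^-6) = 2.989×10^-4 rad.

0.0171°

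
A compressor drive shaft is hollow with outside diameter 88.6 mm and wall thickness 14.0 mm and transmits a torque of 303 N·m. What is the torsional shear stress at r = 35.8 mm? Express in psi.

333 psi

J = π(d_o⁴ − d_i⁴)/32 = π(0.0886⁴ − 0.0606⁴)/32 = 4.726×10^-6 m⁴.
Shear stress varies linearly with radius: τ = T·r/J = 303.0 × 0.0358 / 4.726×10^-6 = 2.295×10^6 Pa.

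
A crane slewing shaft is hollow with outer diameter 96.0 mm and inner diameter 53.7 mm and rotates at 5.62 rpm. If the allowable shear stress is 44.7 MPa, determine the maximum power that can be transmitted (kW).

4.12 kW

J = π(d_o⁴ − d_i⁴)/32 = π(0.0960⁴ − 0.0537⁴)/32 = 7.522×10^-6 m⁴.
T_max = τ_allow·J/r = 4.47×10^7 × 7.522×10^-6 / 0.0480 = 7005 N·m.
ω = 2π·5.62/60 = 0.5885 rad/s, so P_max = T_max·ω = 4123 W.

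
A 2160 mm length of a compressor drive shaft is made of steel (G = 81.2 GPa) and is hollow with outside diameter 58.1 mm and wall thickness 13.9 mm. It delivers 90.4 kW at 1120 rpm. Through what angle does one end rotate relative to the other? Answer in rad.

ω = 2π·1120/60 = 117.3 rad/s, so T = P/ω = 90.4×10³ / 117.3 = 770.8 N·m.
J = π(d_o⁴ − d_i⁴)/32 = π(0.0581⁴ − 0.0303⁴)/32 = 1.036×10^-6 m⁴.
θ = T·L/(G·J) = 770.8 × 2.16 / (81.2×10⁹ × 1.036×10^-6) = 0.01979 rad.

0.0198 rad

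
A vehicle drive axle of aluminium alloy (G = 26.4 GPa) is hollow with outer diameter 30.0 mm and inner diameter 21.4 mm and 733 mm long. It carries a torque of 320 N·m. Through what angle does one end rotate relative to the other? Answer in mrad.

J = π(d_o⁴ − d_i⁴)/32 = π(0.0300⁴ − 0.0214⁴)/32 = 5.893×10^-8 m⁴.
θ = T·L/(G·J) = 320.0 × 0.733 / (26.4×10⁹ × 5.893×10^-8) = 0.1508 rad.

151 mrad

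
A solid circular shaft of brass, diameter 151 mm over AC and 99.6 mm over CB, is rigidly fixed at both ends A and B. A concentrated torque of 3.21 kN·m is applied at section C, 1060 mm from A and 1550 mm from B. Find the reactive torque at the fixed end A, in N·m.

Compatibility: T_A·a/J_AC = T_B·b/J_CB with T_A + T_B = T₀.
J_AC = 5.10×10^-5 m⁴, J_CB = 9.66×10^-6 m⁴, so T_A = T₀·(J_AC/a)/((J_AC/a)+(J_CB/b)) = 2842 N·m, T_B = 367.9 N·m.

2840 N·m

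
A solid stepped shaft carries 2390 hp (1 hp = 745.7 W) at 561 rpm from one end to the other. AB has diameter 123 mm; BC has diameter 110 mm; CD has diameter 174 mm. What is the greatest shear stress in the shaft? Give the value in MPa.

116 MPa

ω = 2π·561/60 = 58.75 rad/s, so T = P/ω = 2390×745.7 / 58.75 = 30340 N·m.
Under the same torque, τ_max = 16T/(πd³) is largest where d is smallest — segment BC (d = 110 mm).
τ_max = 16·30340/(π·(0.110)³) = 1.161×10^8 Pa.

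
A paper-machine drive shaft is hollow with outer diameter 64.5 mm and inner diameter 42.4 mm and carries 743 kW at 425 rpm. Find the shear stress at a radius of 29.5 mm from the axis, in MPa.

356 MPa

ω = 2π·425/60 = 44.51 rad/s, so T = P/ω = 743×10³ / 44.51 = 16690 N·m.
J = π(d_o⁴ − d_i⁴)/32 = π(0.0645⁴ − 0.0424⁴)/32 = 1.382×10^-6 m⁴.
Shear stress varies linearly with radius: τ = T·r/J = 16690 × 0.0295 / 1.382×10^-6 = 3.564×10^8 Pa.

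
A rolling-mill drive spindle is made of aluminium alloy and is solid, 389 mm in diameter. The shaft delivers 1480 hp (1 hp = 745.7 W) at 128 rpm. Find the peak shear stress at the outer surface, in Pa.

ω = 2π·128/60 = 13.40 rad/s, so T = P/ω = 1480×745.7 / 13.40 = 82340 N·m.
J = πd⁴/32 = π(0.389)⁴/32 = 2.248×10^-3 m⁴.
τ_max = T·r/J = 82340 × 0.195 / 2.248×10^-3 = 7.124×10^6 Pa.

7.12e6 Pa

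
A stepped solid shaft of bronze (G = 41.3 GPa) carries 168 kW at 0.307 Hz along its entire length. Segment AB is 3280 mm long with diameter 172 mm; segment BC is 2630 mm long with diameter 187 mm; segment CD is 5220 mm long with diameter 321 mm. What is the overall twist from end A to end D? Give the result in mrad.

ω = 2π·0.307 = 1.929 rad/s, so T = P/ω = 168×10³ / 1.929 = 87090 N·m.
J_AB = π(0.172)⁴/32 = 8.59×10^-5 m⁴; J_BC = π(0.187)⁴/32 = 1.20×10^-4 m⁴; J_CD = π(0.321)⁴/32 = 1.04×10^-3 m⁴.
θ = (T/G)·Σ L_i/J_i = (87090/41.3×10⁹)·(3.28/8.59×10^-5 + 2.63/1.20×10^-4 + 5.22/1.04×10^-3) = 0.1373 rad.

137 mrad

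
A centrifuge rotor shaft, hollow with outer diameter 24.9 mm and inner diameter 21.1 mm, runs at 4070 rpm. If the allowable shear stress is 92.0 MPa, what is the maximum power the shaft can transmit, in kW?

57.6 kW

J = π(d_o⁴ − d_i⁴)/32 = π(0.0249⁴ − 0.0211⁴)/32 = 1.828×10^-8 m⁴.
T_max = τ_allow·J/r = 9.20×10^7 × 1.828×10^-8 / 0.0124 = 135.1 N·m.
ω = 2π·4070/60 = 426.2 rad/s, so P_max = T_max·ω = 5.757×10^4 W.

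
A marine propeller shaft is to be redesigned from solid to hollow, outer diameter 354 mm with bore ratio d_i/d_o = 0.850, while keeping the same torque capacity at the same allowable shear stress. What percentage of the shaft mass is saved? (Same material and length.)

54.6 %

Equal τ_max and T ⇒ the solid shaft needs d_s³ = d_o³(1−k⁴), so d_s = 354·(1−0.850⁴)^(1/3) = 276.8 mm.
Area ratio A_h/A_s = d_o²(1−k²)/d_s² = (1−k²)/(1−k⁴)^(2/3) = 0.4539.
Mass saving = 1 − 0.4539 = 54.6 %.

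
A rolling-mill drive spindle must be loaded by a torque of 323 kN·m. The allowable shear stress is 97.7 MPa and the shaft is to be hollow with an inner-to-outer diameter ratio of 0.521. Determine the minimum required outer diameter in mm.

For a hollow shaft with d_i/d_o = 0.521: τ_max = 16T/(π d_o³ (1−k⁴)), so d_o = [16T/(π τ_allow (1−k⁴))]^(1/3) = [16·323000/(π·9.77×10^7·0.9263)]^(1/3) = 0.2629 m.

263 mm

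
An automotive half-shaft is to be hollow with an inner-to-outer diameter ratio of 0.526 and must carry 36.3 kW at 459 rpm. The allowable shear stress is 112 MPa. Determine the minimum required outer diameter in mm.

ω = 2π·459/60 = 48.07 rad/s, so T = P/ω = 36.3×10³ / 48.07 = 755.2 N·m.
For a hollow shaft with d_i/d_o = 0.526: τ_max = 16T/(π d_o³ (1−k⁴)), so d_o = [16T/(π τ_allow (1−k⁴))]^(1/3) = [16·755.2/(π·1.12×10^8·0.9235)]^(1/3) = 0.03338 m.

33.4 mm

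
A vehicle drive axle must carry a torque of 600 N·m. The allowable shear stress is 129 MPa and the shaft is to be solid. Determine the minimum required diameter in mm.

28.7 mm

For a solid shaft τ_max = 16T/(πd³), so d = (16T/(π τ_allow))^(1/3) = (16·600.0/(π·1.29×10^8))^(1/3) = 0.02872 m.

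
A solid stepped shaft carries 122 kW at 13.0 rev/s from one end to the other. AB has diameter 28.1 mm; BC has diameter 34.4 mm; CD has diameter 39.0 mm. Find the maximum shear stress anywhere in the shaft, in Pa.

3.43e8 Pa

ω = 2π·13.0 = 81.68 rad/s, so T = P/ω = 122×10³ / 81.68 = 1494 N·m.
Under the same torque, τ_max = 16T/(πd³) is largest where d is smallest — segment AB (d = 28.1 mm).
τ_max = 16·1494/(π·(0.0281)³) = 3.428×10^8 Pa.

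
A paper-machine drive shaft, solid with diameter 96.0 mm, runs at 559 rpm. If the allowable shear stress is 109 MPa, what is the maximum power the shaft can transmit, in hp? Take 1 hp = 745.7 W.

J = πd⁴/32 = π(0.0960)⁴/32 = 8.338×10^-6 m⁴.
T_max = τ_allow·J/r = 1.09×10^8 × 8.338×10^-6 / 0.0480 = 18940 N·m.
ω = 2π·559/60 = 58.54 rad/s, so P_max = T_max·ω = 1.108×10^6 W.

1490 hp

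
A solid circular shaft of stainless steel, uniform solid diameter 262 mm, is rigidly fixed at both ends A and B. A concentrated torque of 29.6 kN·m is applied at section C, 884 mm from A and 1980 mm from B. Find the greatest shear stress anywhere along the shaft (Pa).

5.79e6 Pa

With uniform GJ and both ends fixed, compatibility θ_AC = θ_CB gives T_A·a = T_B·b, together with T_A + T_B = T₀.
T_A = T₀·b/(a+b) = 29600·1980/2864 = 20460 N·m; T_B = 9136 N·m.
τ in each portion: τ_AC = 5.79×10^6 Pa, τ_CB = 2.59×10^6 Pa; maximum is in AC.
τ_max = T_AC·r/J = 20460·0.131/4.63×10^-4 = 5.795×10^6 Pa.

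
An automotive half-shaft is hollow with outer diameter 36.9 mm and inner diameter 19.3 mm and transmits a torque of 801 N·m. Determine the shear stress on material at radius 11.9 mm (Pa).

5.66e7 Pa

J = π(d_o⁴ − d_i⁴)/32 = π(0.0369⁴ − 0.0193⁴)/32 = 1.684×10^-7 m⁴.
Shear stress varies linearly with radius: τ = T·r/J = 801.0 × 0.0119 / 1.684×10^-7 = 5.661×10^7 Pa.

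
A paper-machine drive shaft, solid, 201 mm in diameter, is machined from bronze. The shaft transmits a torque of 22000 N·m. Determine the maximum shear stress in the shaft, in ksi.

2.00 ksi

J = πd⁴/32 = π(0.201)⁴/32 = 1.602×10^-4 m⁴.
τ_max = T·r/J = 22000 × 0.101 / 1.602×10^-4 = 1.380×10^7 Pa.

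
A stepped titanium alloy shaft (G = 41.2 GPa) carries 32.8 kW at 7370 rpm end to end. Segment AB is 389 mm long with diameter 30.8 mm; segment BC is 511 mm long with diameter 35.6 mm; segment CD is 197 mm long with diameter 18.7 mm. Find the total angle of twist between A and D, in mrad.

ω = 2π·7370/60 = 771.8 rad/s, so T = P/ω = 32.8×10³ / 771.8 = 42.50 N·m.
J_AB = π(0.0308)⁴/32 = 8.83×10^-8 m⁴; J_BC = π(0.0356)⁴/32 = 1.58×10^-7 m⁴; J_CD = π(0.0187)⁴/32 = 1.20×10^-8 m⁴.
θ = (T/G)·Σ L_i/J_i = (42.50/41.2×10⁹)·(0.389/8.83×10^-8 + 0.511/1.58×10^-7 + 0.197/1.20×10^-8) = 0.02481 rad.

24.8 mrad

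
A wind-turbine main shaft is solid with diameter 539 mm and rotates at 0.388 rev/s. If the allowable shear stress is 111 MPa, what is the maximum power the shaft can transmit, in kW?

8320 kW

J = πd⁴/32 = π(0.539)⁴/32 = 8.286×10^-3 m⁴.
T_max = τ_allow·J/r = 1.11×10^8 × 8.286×10^-3 / 0.270 = 3.413e6 N·m.
ω = 2π·0.388 = 2.438 rad/s, so P_max = T_max·ω = 8.320×10^6 W.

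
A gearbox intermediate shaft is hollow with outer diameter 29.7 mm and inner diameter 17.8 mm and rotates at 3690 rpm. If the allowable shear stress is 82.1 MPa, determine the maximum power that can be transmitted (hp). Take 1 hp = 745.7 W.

191 hp

J = π(d_o⁴ − d_i⁴)/32 = π(0.0297⁴ − 0.0178⁴)/32 = 6.653×10^-8 m⁴.
T_max = τ_allow·J/r = 8.21×10^7 × 6.653×10^-8 / 0.0149 = 367.8 N·m.
ω = 2π·3690/60 = 386.4 rad/s, so P_max = T_max·ω = 1.421×10^5 W.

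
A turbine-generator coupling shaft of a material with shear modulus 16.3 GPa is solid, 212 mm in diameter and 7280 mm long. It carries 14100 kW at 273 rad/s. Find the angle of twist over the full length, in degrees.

ω = 273 rad/s, so T = P/ω = 14100×10³ / 273.0 = 51650 N·m.
J = πd⁴/32 = π(0.212)⁴/32 = 1.983×10^-4 m⁴.
θ = T·L/(G·J) = 51650 × 7.28 / (16.3×10⁹ × 1.983×10^-4) = 0.1163 rad.

6.66°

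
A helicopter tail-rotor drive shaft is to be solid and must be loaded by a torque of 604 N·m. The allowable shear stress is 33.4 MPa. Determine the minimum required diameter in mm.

For a solid shaft τ_max = 16T/(πd³), so d = (16T/(π τ_allow))^(1/3) = (16·604.0/(π·3.34×10^7))^(1/3) = 0.04516 m.

45.2 mm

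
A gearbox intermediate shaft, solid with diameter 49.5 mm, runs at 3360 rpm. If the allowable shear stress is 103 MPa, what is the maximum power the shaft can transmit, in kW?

863 kW

J = πd⁴/32 = π(0.0495)⁴/32 = 5.894×10^-7 m⁴.
T_max = τ_allow·J/r = 1.03×10^8 × 5.894×10^-7 / 0.0248 = 2453 N·m.
ω = 2π·3360/60 = 351.9 rad/s, so P_max = T_max·ω = 8.631×10^5 W.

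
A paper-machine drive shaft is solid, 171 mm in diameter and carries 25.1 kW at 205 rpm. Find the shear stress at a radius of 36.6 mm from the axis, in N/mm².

0.510 N/mm²

ω = 2π·205/60 = 21.47 rad/s, so T = P/ω = 25.1×10³ / 21.47 = 1169 N·m.
J = πd⁴/32 = π(0.171)⁴/32 = 8.394×10^-5 m⁴.
Shear stress varies linearly with radius: τ = T·r/J = 1169 × 0.0366 / 8.394×10^-5 = 5.098×10^5 Pa.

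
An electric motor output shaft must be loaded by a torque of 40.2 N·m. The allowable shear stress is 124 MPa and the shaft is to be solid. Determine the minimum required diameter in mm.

For a solid shaft τ_max = 16T/(πd³), so d = (16T/(π τ_allow))^(1/3) = (16·40.20/(π·1.24×10^8))^(1/3) = 0.01182 m.

11.8 mm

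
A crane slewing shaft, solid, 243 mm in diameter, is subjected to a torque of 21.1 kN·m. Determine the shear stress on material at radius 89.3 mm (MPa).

5.50 MPa

J = πd⁴/32 = π(0.243)⁴/32 = 3.423×10^-4 m⁴.
Shear stress varies linearly with radius: τ = T·r/J = 21100 × 0.0893 / 3.423×10^-4 = 5.504×10^6 Pa.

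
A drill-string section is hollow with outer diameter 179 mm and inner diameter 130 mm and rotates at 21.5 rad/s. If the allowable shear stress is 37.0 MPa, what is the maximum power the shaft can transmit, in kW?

647 kW

J = π(d_o⁴ − d_i⁴)/32 = π(0.179⁴ − 0.130⁴)/32 = 7.275×10^-5 m⁴.
T_max = τ_allow·J/r = 3.70×10^7 × 7.275×10^-5 / 0.0895 = 30080 N·m.
ω = 21.5 rad/s, so P_max = T_max·ω = 6.466×10^5 W.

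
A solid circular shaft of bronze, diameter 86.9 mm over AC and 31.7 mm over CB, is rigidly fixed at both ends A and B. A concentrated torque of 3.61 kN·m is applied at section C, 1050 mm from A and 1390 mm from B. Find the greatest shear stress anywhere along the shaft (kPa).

27600 kPa

Compatibility: T_A·a/J_AC = T_B·b/J_CB with T_A + T_B = T₀.
J_AC = 5.60×10^-6 m⁴, J_CB = 9.91×10^-8 m⁴, so T_A = T₀·(J_AC/a)/((J_AC/a)+(J_CB/b)) = 3562 N·m, T_B = 47.65 N·m.
τ in each portion: τ_AC = 2.76×10^7 Pa, τ_CB = 7.62×10^6 Pa; maximum is in AC.
τ_max = T_AC·r/J = 3562·0.0435/5.60×10^-6 = 2.765×10^7 Pa.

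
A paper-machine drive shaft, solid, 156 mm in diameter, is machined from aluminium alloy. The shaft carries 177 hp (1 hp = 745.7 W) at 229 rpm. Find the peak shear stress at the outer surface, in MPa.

7.38 MPa

ω = 2π·229/60 = 23.98 rad/s, so T = P/ω = 177×745.7 / 23.98 = 5504 N·m.
J = πd⁴/32 = π(0.156)⁴/32 = 5.814×10^-5 m⁴.
τ_max = T·r/J = 5504 × 0.0780 / 5.814×10^-5 = 7.384×10^6 Pa.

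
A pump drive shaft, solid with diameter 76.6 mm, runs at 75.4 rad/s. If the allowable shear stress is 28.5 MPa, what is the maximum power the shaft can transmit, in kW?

J = πd⁴/32 = π(0.0766)⁴/32 = 3.380×10^-6 m⁴.
T_max = τ_allow·J/r = 2.85×10^7 × 3.380×10^-6 / 0.0383 = 2515 N·m.
ω = 75.4 rad/s, so P_max = T_max·ω = 1.896×10^5 W.

190 kW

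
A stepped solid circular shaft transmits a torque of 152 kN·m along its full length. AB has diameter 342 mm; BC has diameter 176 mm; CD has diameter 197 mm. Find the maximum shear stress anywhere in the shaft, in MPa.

142 MPa

Under the same torque, τ_max = 16T/(πd³) is largest where d is smallest — segment BC (d = 176 mm).
τ_max = 16·152000/(π·(0.176)³) = 1.420×10^8 Pa.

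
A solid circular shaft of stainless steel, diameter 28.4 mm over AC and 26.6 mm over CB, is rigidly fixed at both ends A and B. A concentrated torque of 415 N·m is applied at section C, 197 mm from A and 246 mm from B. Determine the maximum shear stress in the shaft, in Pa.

Compatibility: T_A·a/J_AC = T_B·b/J_CB with T_A + T_B = T₀.
J_AC = 6.39×10^-8 m⁴, J_CB = 4.92×10^-8 m⁴, so T_A = T₀·(J_AC/a)/((J_AC/a)+(J_CB/b)) = 256.8 N·m, T_B = 158.2 N·m.
τ in each portion: τ_AC = 5.71×10^7 Pa, τ_CB = 4.28×10^7 Pa; maximum is in AC.
τ_max = T_AC·r/J = 256.8·0.0142/6.39×10^-8 = 5.709×10^7 Pa.

5.71e7 Pa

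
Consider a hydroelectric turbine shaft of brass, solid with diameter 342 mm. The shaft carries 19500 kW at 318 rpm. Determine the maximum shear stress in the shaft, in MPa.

ω = 2π·318/60 = 33.30 rad/s, so T = P/ω = 19500×10³ / 33.30 = 585600 N·m.
J = πd⁴/32 = π(0.342)⁴/32 = 1.343×10^-3 m⁴.
τ_max = T·r/J = 585600 × 0.171 / 1.343×10^-3 = 7.455×10^7 Pa.

74.6 MPa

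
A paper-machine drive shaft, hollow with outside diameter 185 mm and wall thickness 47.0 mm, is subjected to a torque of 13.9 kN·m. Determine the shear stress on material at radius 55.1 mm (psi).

J = π(d_o⁴ − d_i⁴)/32 = π(0.185⁴ − 0.0910⁴)/32 = 1.083×10^-4 m⁴.
Shear stress varies linearly with radius: τ = T·r/J = 13900 × 0.0551 / 1.083×10^-4 = 7.074×10^6 Pa.

1030 psi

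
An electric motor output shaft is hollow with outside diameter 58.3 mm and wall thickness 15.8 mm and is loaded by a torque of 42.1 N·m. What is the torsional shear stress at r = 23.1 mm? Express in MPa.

0.897 MPa

J = π(d_o⁴ − d_i⁴)/32 = π(0.0583⁴ − 0.0267⁴)/32 = 1.084×10^-6 m⁴.
Shear stress varies linearly with radius: τ = T·r/J = 42.10 × 0.0231 / 1.084×10^-6 = 8.969×10^5 Pa.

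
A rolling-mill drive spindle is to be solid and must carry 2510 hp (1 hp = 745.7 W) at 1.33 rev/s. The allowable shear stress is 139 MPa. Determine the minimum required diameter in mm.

202 mm

ω = 2π·1.33 = 8.357 rad/s, so T = P/ω = 2510×745.7 / 8.357 = 224000 N·m.
For a solid shaft τ_max = 16T/(πd³), so d = (16T/(π τ_allow))^(1/3) = (16·224000/(π·1.39×10^8))^(1/3) = 0.2017 m.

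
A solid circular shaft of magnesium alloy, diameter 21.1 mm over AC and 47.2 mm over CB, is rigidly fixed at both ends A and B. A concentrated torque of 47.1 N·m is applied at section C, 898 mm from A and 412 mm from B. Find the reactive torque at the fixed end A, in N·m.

0.847 N·m

Compatibility: T_A·a/J_AC = T_B·b/J_CB with T_A + T_B = T₀.
J_AC = 1.95×10^-8 m⁴, J_CB = 4.87×10^-7 m⁴, so T_A = T₀·(J_AC/a)/((J_AC/a)+(J_CB/b)) = 0.8475 N·m, T_B = 46.25 N·m.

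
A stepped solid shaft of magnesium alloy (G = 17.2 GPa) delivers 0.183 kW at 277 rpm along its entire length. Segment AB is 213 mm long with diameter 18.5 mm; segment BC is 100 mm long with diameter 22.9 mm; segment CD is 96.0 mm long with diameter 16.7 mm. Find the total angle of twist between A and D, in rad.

ω = 2π·277/60 = 29.01 rad/s, so T = P/ω = 0.183×10³ / 29.01 = 6.309 N·m.
J_AB = π(0.0185)⁴/32 = 1.15×10^-8 m⁴; J_BC = π(0.0229)⁴/32 = 2.70×10^-8 m⁴; J_CD = π(0.0167)⁴/32 = 7.64×10^-9 m⁴.
θ = (T/G)·Σ L_i/J_i = (6.309/17.2×10⁹)·(0.213/1.15×10^-8 + 0.100/2.70×10^-8 + 0.0960/7.64×10^-9) = 0.01276 rad.

0.0128 rad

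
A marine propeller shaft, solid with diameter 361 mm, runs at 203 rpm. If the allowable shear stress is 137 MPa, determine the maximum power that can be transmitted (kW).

J = πd⁴/32 = π(0.361)⁴/32 = 1.667×10^-3 m⁴.
T_max = τ_allow·J/r = 1.37×10^8 × 1.667×10^-3 / 0.180 = 1.266e6 N·m.
ω = 2π·203/60 = 21.26 rad/s, so P_max = T_max·ω = 2.690×10^7 W.

26900 kW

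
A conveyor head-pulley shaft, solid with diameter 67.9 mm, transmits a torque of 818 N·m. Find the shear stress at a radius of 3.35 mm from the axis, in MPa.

J = πd⁴/32 = π(0.0679)⁴/32 = 2.087×10^-6 m⁴.
Shear stress varies linearly with radius: τ = T·r/J = 818.0 × 0.00335 / 2.087×10^-6 = 1.313×10^6 Pa.

1.31 MPa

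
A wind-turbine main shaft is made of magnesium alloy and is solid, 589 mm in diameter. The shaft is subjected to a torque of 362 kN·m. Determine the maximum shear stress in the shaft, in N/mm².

J = πd⁴/32 = π(0.589)⁴/32 = 0.01182 m⁴.
τ_max = T·r/J = 362000 × 0.294 / 0.01182 = 9.023×10^6 Pa.

9.02 N/mm²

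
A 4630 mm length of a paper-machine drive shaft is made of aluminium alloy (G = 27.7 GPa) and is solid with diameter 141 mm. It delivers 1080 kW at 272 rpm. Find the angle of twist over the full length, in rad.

0.163 rad

ω = 2π·272/60 = 28.48 rad/s, so T = P/ω = 1080×10³ / 28.48 = 37920 N·m.
J = πd⁴/32 = π(0.141)⁴/32 = 3.880×10^-5 m⁴.
θ = T·L/(G·J) = 37920 × 4.63 / (27.7×10⁹ × 3.880×10^-5) = 0.1633 rad.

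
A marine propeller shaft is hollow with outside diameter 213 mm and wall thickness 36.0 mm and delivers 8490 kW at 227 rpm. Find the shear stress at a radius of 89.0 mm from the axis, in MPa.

ω = 2π·227/60 = 23.77 rad/s, so T = P/ω = 8490×10³ / 23.77 = 357200 N·m.
J = π(d_o⁴ − d_i⁴)/32 = π(0.213⁴ − 0.141⁴)/32 = 1.633×10^-4 m⁴.
Shear stress varies linearly with radius: τ = T·r/J = 357200 × 0.0890 / 1.633×10^-4 = 1.947×10^8 Pa.

195 MPa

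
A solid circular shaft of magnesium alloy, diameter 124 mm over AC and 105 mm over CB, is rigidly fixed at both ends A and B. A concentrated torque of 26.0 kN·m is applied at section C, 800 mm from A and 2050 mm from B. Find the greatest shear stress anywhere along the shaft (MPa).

57.8 MPa

Compatibility: T_A·a/J_AC = T_B·b/J_CB with T_A + T_B = T₀.
J_AC = 2.32×10^-5 m⁴, J_CB = 1.19×10^-5 m⁴, so T_A = T₀·(J_AC/a)/((J_AC/a)+(J_CB/b)) = 21660 N·m, T_B = 4345 N·m.
τ in each portion: τ_AC = 5.78×10^7 Pa, τ_CB = 1.91×10^7 Pa; maximum is in AC.
τ_max = T_AC·r/J = 21660·0.0620/2.32×10^-5 = 5.785×10^7 Pa.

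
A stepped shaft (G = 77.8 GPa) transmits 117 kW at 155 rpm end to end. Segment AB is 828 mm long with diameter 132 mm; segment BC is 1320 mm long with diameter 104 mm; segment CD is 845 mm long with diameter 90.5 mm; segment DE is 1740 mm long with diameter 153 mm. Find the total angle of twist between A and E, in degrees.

ω = 2π·155/60 = 16.23 rad/s, so T = P/ω = 117×10³ / 16.23 = 7208 N·m.
J_AB = π(0.132)⁴/32 = 2.98×10^-5 m⁴; J_BC = π(0.104)⁴/32 = 1.15×10^-5 m⁴; J_CD = π(0.0905)⁴/32 = 6.59×10^-6 m⁴; J_DE = π(0.153)⁴/32 = 5.38×10^-5 m⁴.
θ = (T/G)·Σ L_i/J_i = (7208/77.8×10⁹)·(0.828/2.98×10^-5 + 1.32/1.15×10^-5 + 0.845/6.59×10^-6 + 1.74/5.38×10^-5) = 0.02811 rad.

1.61°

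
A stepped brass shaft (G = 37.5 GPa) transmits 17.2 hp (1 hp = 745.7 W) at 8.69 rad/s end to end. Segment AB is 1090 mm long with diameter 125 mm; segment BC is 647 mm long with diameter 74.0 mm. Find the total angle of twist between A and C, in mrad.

10.4 mrad

ω = 8.69 rad/s, so T = P/ω = 17.2×745.7 / 8.690 = 1476 N·m.
J_AB = π(0.125)⁴/32 = 2.40×10^-5 m⁴; J_BC = π(0.0740)⁴/32 = 2.94×10^-6 m⁴.
θ = (T/G)·Σ L_i/J_i = (1476/37.5×10⁹)·(1.09/2.40×10^-5 + 0.647/2.94×10^-6) = 0.01044 rad.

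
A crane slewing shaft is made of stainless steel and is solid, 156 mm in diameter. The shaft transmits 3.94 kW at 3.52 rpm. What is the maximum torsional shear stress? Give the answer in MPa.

14.3 MPa

ω = 2π·3.52/60 = 0.3686 rad/s, so T = P/ω = 3.94×10³ / 0.3686 = 10690 N·m.
J = πd⁴/32 = π(0.156)⁴/32 = 5.814×10^-5 m⁴.
τ_max = T·r/J = 10690 × 0.0780 / 5.814×10^-5 = 1.434×10^7 Pa.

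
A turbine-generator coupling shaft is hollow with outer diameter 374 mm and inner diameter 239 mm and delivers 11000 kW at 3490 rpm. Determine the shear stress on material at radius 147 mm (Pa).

ω = 2π·3490/60 = 365.5 rad/s, so T = P/ω = 11000×10³ / 365.5 = 30100 N·m.
J = π(d_o⁴ − d_i⁴)/32 = π(0.374⁴ − 0.239⁴)/32 = 1.600×10^-3 m⁴.
Shear stress varies linearly with radius: τ = T·r/J = 30100 × 0.147 / 1.600×10^-3 = 2.764×10^6 Pa.

2.76e6 Pa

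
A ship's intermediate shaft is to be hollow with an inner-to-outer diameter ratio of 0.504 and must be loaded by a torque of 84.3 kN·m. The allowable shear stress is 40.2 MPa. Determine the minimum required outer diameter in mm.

225 mm

For a hollow shaft with d_i/d_o = 0.504: τ_max = 16T/(π d_o³ (1−k⁴)), so d_o = [16T/(π τ_allow (1−k⁴))]^(1/3) = [16·84300/(π·4.02×10^7·0.9355)]^(1/3) = 0.2252 m.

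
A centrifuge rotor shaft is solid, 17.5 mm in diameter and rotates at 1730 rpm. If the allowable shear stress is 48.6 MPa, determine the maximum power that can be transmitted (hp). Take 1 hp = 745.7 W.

J = πd⁴/32 = π(0.0175)⁴/32 = 9.208×10^-9 m⁴.
T_max = τ_allow·J/r = 4.86×10^7 × 9.208×10^-9 / 0.00875 = 51.14 N·m.
ω = 2π·1730/60 = 181.2 rad/s, so P_max = T_max·ω = 9265 W.

12.4 hp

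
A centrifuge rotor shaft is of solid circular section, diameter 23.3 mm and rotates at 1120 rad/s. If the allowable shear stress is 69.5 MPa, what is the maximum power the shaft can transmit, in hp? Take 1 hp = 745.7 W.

259 hp

J = πd⁴/32 = π(0.0233)⁴/32 = 2.894×10^-8 m⁴.
T_max = τ_allow·J/r = 6.95×10^7 × 2.894×10^-8 / 0.0117 = 172.6 N·m.
ω = 1120 rad/s, so P_max = T_max·ω = 1.933×10^5 W.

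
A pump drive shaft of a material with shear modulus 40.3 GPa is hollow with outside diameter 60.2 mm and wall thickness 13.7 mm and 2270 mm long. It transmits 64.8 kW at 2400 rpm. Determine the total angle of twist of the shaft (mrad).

ω = 2π·2400/60 = 251.3 rad/s, so T = P/ω = 64.8×10³ / 251.3 = 257.8 N·m.
J = π(d_o⁴ − d_i⁴)/32 = π(0.0602⁴ − 0.0328⁴)/32 = 1.176×10^-6 m⁴.
θ = T·L/(G·J) = 257.8 × 2.27 / (40.3×10⁹ × 1.176×10^-6) = 0.01235 rad.

12.4 mrad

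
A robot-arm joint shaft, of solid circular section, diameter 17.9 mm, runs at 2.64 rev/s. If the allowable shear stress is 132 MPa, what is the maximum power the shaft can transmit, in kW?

2.47 kW

J = πd⁴/32 = π(0.0179)⁴/32 = 1.008×10^-8 m⁴.
T_max = τ_allow·J/r = 1.32×10^8 × 1.008×10^-8 / 0.00895 = 148.6 N·m.
ω = 2π·2.64 = 16.59 rad/s, so P_max = T_max·ω = 2466 W.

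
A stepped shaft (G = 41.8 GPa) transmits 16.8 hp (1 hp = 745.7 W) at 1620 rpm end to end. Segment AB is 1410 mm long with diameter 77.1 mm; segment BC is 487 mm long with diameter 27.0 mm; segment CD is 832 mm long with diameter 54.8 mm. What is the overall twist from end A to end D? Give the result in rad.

0.0189 rad

ω = 2π·1620/60 = 169.6 rad/s, so T = P/ω = 16.8×745.7 / 169.6 = 73.85 N·m.
J_AB = π(0.0771)⁴/32 = 3.47×10^-6 m⁴; J_BC = π(0.0270)⁴/32 = 5.22×10^-8 m⁴; J_CD = π(0.0548)⁴/32 = 8.85×10^-7 m⁴.
θ = (T/G)·Σ L_i/J_i = (73.85/41.8×10⁹)·(1.41/3.47×10^-6 + 0.487/5.22×10^-8 + 0.832/8.85×10^-7) = 0.01887 rad.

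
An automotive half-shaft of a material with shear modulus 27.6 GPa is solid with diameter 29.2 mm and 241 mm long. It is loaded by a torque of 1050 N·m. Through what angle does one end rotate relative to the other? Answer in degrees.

J = πd⁴/32 = π(0.0292)⁴/32 = 7.137×10^-8 m⁴.
θ = T·L/(G·J) = 1050 × 0.241 / (27.6×10⁹ × 7.137×10^-8) = 0.1285 rad.

7.36°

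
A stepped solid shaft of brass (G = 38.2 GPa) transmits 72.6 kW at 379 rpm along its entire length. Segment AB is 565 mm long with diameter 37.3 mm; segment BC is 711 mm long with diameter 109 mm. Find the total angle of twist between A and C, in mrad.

145 mrad

ω = 2π·379/60 = 39.69 rad/s, so T = P/ω = 72.6×10³ / 39.69 = 1829 N·m.
J_AB = π(0.0373)⁴/32 = 1.90×10^-7 m⁴; J_BC = π(0.109)⁴/32 = 1.39×10^-5 m⁴.
θ = (T/G)·Σ L_i/J_i = (1829/38.2×10⁹)·(0.565/1.90×10^-7 + 0.711/1.39×10^-5) = 0.1448 rad.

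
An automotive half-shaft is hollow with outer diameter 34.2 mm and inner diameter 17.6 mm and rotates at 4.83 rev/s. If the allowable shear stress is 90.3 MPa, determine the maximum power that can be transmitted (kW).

20.0 kW

J = π(d_o⁴ − d_i⁴)/32 = π(0.0342⁴ − 0.0176⁴)/32 = 1.249×10^-7 m⁴.
T_max = τ_allow·J/r = 9.03×10^7 × 1.249×10^-7 / 0.0171 = 659.5 N·m.
ω = 2π·4.83 = 30.35 rad/s, so P_max = T_max·ω = 2.001×10^4 W.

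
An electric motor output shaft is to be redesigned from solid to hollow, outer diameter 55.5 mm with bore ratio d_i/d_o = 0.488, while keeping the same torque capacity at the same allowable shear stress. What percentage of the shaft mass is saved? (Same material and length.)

Equal τ_max and T ⇒ the solid shaft needs d_s³ = d_o³(1−k⁴), so d_s = 55.5·(1−0.488⁴)^(1/3) = 54.43 mm.
Area ratio A_h/A_s = d_o²(1−k²)/d_s² = (1−k²)/(1−k⁴)^(2/3) = 0.7921.
Mass saving = 1 − 0.7921 = 20.8 %.

20.8 %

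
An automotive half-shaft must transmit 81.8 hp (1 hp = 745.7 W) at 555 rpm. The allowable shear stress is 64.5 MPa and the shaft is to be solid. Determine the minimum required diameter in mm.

43.6 mm

ω = 2π·555/60 = 58.12 rad/s, so T = P/ω = 81.8×745.7 / 58.12 = 1050 N·m.
For a solid shaft τ_max = 16T/(πd³), so d = (16T/(π τ_allow))^(1/3) = (16·1050/(π·6.45×10^7))^(1/3) = 0.04360 m.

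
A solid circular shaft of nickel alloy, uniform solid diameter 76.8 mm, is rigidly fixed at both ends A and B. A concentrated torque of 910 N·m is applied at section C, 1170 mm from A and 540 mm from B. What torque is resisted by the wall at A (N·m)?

287 N·m

With uniform GJ and both ends fixed, compatibility θ_AC = θ_CB gives T_A·a = T_B·b, together with T_A + T_B = T₀.
T_A = T₀·b/(a+b) = 910.0·540/1710 = 287.4 N·m; T_B = 622.6 N·m.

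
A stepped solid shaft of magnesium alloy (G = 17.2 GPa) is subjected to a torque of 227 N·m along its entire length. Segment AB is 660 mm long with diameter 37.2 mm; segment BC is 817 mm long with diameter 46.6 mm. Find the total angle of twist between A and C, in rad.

0.0696 rad

J_AB = π(0.0372)⁴/32 = 1.88×10^-7 m⁴; J_BC = π(0.0466)⁴/32 = 4.63×10^-7 m⁴.
θ = (T/G)·Σ L_i/J_i = (227.0/17.2×10⁹)·(0.660/1.88×10^-7 + 0.817/4.63×10^-7) = 0.06962 rad.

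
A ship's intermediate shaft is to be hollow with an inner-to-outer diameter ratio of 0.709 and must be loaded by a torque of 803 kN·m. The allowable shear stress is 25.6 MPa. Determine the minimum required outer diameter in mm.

598 mm

For a hollow shaft with d_i/d_o = 0.709: τ_max = 16T/(π d_o³ (1−k⁴)), so d_o = [16T/(π τ_allow (1−k⁴))]^(1/3) = [16·803000/(π·2.56×10^7·0.7473)]^(1/3) = 0.5979 m.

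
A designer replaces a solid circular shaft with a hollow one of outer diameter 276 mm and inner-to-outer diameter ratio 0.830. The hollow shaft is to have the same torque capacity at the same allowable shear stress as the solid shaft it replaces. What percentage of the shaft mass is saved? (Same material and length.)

52.2 %

Equal τ_max and T ⇒ the solid shaft needs d_s³ = d_o³(1−k⁴), so d_s = 276·(1−0.830⁴)^(1/3) = 222.7 mm.
Area ratio A_h/A_s = d_o²(1−k²)/d_s² = (1−k²)/(1−k⁴)^(2/3) = 0.4778.
Mass saving = 1 − 0.4778 = 52.2 %.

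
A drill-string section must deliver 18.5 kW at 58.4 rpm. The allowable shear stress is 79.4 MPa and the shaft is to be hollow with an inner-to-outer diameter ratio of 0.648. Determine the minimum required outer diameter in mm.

ω = 2π·58.4/60 = 6.116 rad/s, so T = P/ω = 18.5×10³ / 6.116 = 3025 N·m.
For a hollow shaft with d_i/d_o = 0.648: τ_max = 16T/(π d_o³ (1−k⁴)), so d_o = [16T/(π τ_allow (1−k⁴))]^(1/3) = [16·3025/(π·7.94×10^7·0.8237)]^(1/3) = 0.06176 m.

61.8 mm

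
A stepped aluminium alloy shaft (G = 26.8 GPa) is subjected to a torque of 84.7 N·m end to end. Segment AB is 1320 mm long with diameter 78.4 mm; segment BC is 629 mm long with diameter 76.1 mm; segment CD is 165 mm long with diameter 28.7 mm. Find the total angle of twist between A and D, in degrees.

0.548°

J_AB = π(0.0784)⁴/32 = 3.71×10^-6 m⁴; J_BC = π(0.0761)⁴/32 = 3.29×10^-6 m⁴; J_CD = π(0.0287)⁴/32 = 6.66×10^-8 m⁴.
θ = (T/G)·Σ L_i/J_i = (84.70/26.8×10⁹)·(1.32/3.71×10^-6 + 0.629/3.29×10^-6 + 0.165/6.66×10^-8) = 9.557×10^-3 rad.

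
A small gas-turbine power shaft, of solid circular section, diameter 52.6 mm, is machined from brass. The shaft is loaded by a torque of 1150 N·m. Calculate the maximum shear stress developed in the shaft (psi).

5840 psi

J = πd⁴/32 = π(0.0526)⁴/32 = 7.515×10^-7 m⁴.
τ_max = T·r/J = 1150 × 0.0263 / 7.515×10^-7 = 4.024×10^7 Pa.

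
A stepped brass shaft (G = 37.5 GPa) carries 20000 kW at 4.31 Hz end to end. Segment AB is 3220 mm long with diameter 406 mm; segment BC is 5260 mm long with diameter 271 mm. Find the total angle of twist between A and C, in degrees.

ω = 2π·4.31 = 27.08 rad/s, so T = P/ω = 20000×10³ / 27.08 = 738500 N·m.
J_AB = π(0.406)⁴/32 = 2.67×10^-3 m⁴; J_BC = π(0.271)⁴/32 = 5.30×10^-4 m⁴.
θ = (T/G)·Σ L_i/J_i = (738500/37.5×10⁹)·(3.22/2.67×10^-3 + 5.26/5.30×10^-4) = 0.2194 rad.

12.6°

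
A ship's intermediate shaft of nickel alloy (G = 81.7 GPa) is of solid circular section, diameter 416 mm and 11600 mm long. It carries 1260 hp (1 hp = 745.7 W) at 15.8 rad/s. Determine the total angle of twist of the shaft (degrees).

0.165°

ω = 15.8 rad/s, so T = P/ω = 1260×745.7 / 15.80 = 59470 N·m.
J = πd⁴/32 = π(0.416)⁴/32 = 2.940×10^-3 m⁴.
θ = T·L/(G·J) = 59470 × 11.6 / (81.7×10⁹ × 2.940×10^-3) = 2.872×10^-3 rad.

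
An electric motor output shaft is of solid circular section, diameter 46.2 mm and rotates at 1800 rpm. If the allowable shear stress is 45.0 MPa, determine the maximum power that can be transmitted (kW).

164 kW

J = πd⁴/32 = π(0.0462)⁴/32 = 4.473×10^-7 m⁴.
T_max = τ_allow·J/r = 4.50×10^7 × 4.473×10^-7 / 0.0231 = 871.3 N·m.
ω = 2π·1800/60 = 188.5 rad/s, so P_max = T_max·ω = 1.642×10^5 W.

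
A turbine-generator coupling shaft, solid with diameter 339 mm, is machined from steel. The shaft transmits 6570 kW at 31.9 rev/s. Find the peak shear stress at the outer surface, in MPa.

ω = 2π·31.9 = 200.4 rad/s, so T = P/ω = 6570×10³ / 200.4 = 32780 N·m.
J = πd⁴/32 = π(0.339)⁴/32 = 1.297×10^-3 m⁴.
τ_max = T·r/J = 32780 × 0.170 / 1.297×10^-3 = 4.285×10^6 Pa.

4.29 MPa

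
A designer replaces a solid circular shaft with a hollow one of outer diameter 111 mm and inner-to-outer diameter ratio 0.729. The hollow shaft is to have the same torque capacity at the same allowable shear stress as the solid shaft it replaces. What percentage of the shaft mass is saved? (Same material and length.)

Equal τ_max and T ⇒ the solid shaft needs d_s³ = d_o³(1−k⁴), so d_s = 111·(1−0.729⁴)^(1/3) = 99.38 mm.
Area ratio A_h/A_s = d_o²(1−k²)/d_s² = (1−k²)/(1−k⁴)^(2/3) = 0.5846.
Mass saving = 1 − 0.5846 = 41.5 %.

41.5 %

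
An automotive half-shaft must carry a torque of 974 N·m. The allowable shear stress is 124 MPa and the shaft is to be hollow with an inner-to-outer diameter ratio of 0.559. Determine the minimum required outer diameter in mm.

35.4 mm

For a hollow shaft with d_i/d_o = 0.559: τ_max = 16T/(π d_o³ (1−k⁴)), so d_o = [16T/(π τ_allow (1−k⁴))]^(1/3) = [16·974.0/(π·1.24×10^8·0.9024)]^(1/3) = 0.03539 m.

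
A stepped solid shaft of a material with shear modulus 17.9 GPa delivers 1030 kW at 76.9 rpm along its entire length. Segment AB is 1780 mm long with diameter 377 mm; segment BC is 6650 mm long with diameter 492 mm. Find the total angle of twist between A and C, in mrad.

14.7 mrad

ω = 2π·76.9/60 = 8.053 rad/s, so T = P/ω = 1030×10³ / 8.053 = 127900 N·m.
J_AB = π(0.377)⁴/32 = 1.98×10^-3 m⁴; J_BC = π(0.492)⁴/32 = 5.75×10^-3 m⁴.
θ = (T/G)·Σ L_i/J_i = (127900/17.9×10⁹)·(1.78/1.98×10^-3 + 6.65/5.75×10^-3) = 0.01467 rad.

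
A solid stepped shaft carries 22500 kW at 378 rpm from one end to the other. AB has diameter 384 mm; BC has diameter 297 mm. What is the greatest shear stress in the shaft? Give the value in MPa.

ω = 2π·378/60 = 39.58 rad/s, so T = P/ω = 22500×10³ / 39.58 = 568400 N·m.
Under the same torque, τ_max = 16T/(πd³) is largest where d is smallest — segment BC (d = 297 mm).
τ_max = 16·568400/(π·(0.297)³) = 1.105×10^8 Pa.

111 MPa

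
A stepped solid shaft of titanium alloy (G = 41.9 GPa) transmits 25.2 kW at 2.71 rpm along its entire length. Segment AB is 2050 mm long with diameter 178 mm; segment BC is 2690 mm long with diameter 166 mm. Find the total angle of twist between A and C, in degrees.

6.91°

ω = 2π·2.71/60 = 0.2838 rad/s, so T = P/ω = 25.2×10³ / 0.2838 = 88800 N·m.
J_AB = π(0.178)⁴/32 = 9.86×10^-5 m⁴; J_BC = π(0.166)⁴/32 = 7.45×10^-5 m⁴.
θ = (T/G)·Σ L_i/J_i = (88800/41.9×10⁹)·(2.05/9.86×10^-5 + 2.69/7.45×10^-5) = 0.1206 rad.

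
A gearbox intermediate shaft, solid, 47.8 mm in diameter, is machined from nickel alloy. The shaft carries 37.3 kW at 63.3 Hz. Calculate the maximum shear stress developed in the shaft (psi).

ω = 2π·63.3 = 397.7 rad/s, so T = P/ω = 37.3×10³ / 397.7 = 93.78 N·m.
J = πd⁴/32 = π(0.0478)⁴/32 = 5.125×10^-7 m⁴.
τ_max = T·r/J = 93.78 × 0.0239 / 5.125×10^-7 = 4.373×10^6 Pa.

634 psi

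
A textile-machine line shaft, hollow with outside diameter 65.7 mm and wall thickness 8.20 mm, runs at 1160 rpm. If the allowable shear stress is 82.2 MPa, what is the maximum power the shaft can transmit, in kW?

380 kW

J = π(d_o⁴ − d_i⁴)/32 = π(0.0657⁴ − 0.0493⁴)/32 = 1.249×10^-6 m⁴.
T_max = τ_allow·J/r = 8.22×10^7 × 1.249×10^-6 / 0.0329 = 3126 N·m.
ω = 2π·1160/60 = 121.5 rad/s, so P_max = T_max·ω = 3.797×10^5 W.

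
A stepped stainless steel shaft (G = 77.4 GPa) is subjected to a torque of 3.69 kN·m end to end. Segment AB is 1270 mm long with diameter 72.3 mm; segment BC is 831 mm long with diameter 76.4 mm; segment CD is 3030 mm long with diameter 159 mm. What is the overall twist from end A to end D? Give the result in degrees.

J_AB = π(0.0723)⁴/32 = 2.68×10^-6 m⁴; J_BC = π(0.0764)⁴/32 = 3.34×10^-6 m⁴; J_CD = π(0.159)⁴/32 = 6.27×10^-5 m⁴.
θ = (T/G)·Σ L_i/J_i = (3690/77.4×10⁹)·(1.27/2.68×10^-6 + 0.831/3.34×10^-6 + 3.03/6.27×10^-5) = 0.03672 rad.

2.10°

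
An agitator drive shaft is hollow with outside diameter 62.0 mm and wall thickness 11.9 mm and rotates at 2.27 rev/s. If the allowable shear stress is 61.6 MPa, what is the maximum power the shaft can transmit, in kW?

J = π(d_o⁴ − d_i⁴)/32 = π(0.0620⁴ − 0.0382⁴)/32 = 1.242×10^-6 m⁴.
T_max = τ_allow·J/r = 6.16×10^7 × 1.242×10^-6 / 0.0310 = 2467 N·m.
ω = 2π·2.27 = 14.26 rad/s, so P_max = T_max·ω = 3.519×10^4 W.

35.2 kW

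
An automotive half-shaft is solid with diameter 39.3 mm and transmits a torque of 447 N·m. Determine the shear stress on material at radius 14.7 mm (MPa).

28.1 MPa

J = πd⁴/32 = π(0.0393)⁴/32 = 2.342×10^-7 m⁴.
Shear stress varies linearly with radius: τ = T·r/J = 447.0 × 0.0147 / 2.342×10^-7 = 2.806×10^7 Pa.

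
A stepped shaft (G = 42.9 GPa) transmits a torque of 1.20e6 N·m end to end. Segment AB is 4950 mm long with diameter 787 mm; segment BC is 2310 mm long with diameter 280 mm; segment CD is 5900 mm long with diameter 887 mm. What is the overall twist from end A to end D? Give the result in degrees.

J_AB = π(0.787)⁴/32 = 0.0377 m⁴; J_BC = π(0.280)⁴/32 = 6.03×10^-4 m⁴; J_CD = π(0.887)⁴/32 = 0.0608 m⁴.
θ = (T/G)·Σ L_i/J_i = (1.200e6/42.9×10⁹)·(4.95/0.0377 + 2.31/6.03×10^-4 + 5.90/0.0608) = 0.1135 rad.

6.50°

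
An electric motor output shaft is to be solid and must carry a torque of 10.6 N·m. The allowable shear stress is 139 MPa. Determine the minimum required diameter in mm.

For a solid shaft τ_max = 16T/(πd³), so d = (16T/(π τ_allow))^(1/3) = (16·10.60/(π·1.39×10^8))^(1/3) = 0.007296 m.

7.30 mm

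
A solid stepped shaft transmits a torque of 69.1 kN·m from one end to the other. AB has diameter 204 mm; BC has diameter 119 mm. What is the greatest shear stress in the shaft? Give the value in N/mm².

Under the same torque, τ_max = 16T/(πd³) is largest where d is smallest — segment BC (d = 119 mm).
τ_max = 16·69100/(π·(0.119)³) = 2.088×10^8 Pa.

209 N/mm²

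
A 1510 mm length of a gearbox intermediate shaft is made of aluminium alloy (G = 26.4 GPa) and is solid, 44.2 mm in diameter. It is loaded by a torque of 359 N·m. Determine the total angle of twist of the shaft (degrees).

J = πd⁴/32 = π(0.0442)⁴/32 = 3.747×10^-7 m⁴.
θ = T·L/(G·J) = 359.0 × 1.51 / (26.4×10⁹ × 3.747×10^-7) = 0.05480 rad.

3.14°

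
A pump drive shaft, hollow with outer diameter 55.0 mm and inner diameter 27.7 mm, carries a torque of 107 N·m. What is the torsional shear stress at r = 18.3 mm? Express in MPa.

2.33 MPa

J = π(d_o⁴ − d_i⁴)/32 = π(0.0550⁴ − 0.0277⁴)/32 = 8.406×10^-7 m⁴.
Shear stress varies linearly with radius: τ = T·r/J = 107.0 × 0.0183 / 8.406×10^-7 = 2.330×10^6 Pa.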